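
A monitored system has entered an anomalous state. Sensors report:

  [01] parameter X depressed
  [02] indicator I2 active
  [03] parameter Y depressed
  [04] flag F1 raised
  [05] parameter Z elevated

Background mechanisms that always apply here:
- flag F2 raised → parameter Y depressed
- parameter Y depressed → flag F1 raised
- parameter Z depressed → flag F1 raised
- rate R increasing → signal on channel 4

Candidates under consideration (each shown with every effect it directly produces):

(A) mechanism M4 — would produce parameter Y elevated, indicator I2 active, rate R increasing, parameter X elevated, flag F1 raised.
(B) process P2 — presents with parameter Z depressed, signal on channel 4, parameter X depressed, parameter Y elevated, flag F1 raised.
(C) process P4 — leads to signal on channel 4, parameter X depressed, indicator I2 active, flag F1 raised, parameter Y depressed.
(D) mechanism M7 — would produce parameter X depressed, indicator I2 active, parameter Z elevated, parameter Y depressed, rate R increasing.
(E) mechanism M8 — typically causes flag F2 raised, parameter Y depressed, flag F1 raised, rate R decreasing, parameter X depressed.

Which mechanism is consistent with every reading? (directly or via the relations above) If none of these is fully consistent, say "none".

Testing each hypothesis:
(A) mechanism M4 — parameter X depressed -; indicator I2 active +; parameter Y depressed -; flag F1 raised +; parameter Z elevated -
(B) process P2 — fails on indicator I2 active, parameter Y depressed, parameter Z elevated (predicts parameter Y elevated, not parameter Y depressed; predicts parameter Z depressed, not parameter Z elevated)
(C) process P4 — does not account for parameter Z elevated
(D) mechanism M7 — accounts for every observation (flag F1 raised by parameter Y depressed → flag F1 raised)
(E) mechanism M8 — parameter X depressed +; indicator I2 active -; parameter Y depressed +; flag F1 raised +; parameter Z elevated -
(D) alone accounts for all the evidence.

D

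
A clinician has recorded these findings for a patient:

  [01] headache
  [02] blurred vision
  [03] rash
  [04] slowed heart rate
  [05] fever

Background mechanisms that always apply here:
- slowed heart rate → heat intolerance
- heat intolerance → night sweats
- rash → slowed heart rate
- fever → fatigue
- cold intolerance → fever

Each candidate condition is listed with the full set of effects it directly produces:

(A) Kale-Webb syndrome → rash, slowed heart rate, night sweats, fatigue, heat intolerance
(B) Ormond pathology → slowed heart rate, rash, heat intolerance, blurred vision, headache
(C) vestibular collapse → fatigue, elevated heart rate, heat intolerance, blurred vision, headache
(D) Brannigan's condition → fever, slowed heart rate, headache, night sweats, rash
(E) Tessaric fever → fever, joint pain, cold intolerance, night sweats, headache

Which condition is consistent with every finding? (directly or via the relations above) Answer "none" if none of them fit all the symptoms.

Per-candidate check:
(A) Kale-Webb syndrome — headache NO; blurred vision NO; rash yes; slowed heart rate yes; fever NO
(B) Ormond pathology — headache yes; blurred vision yes; rash yes; slowed heart rate yes; fever NO
(C) vestibular collapse — fails on rash, slowed heart rate, fever (predicts elevated heart rate, not slowed heart rate)
(D) Brannigan's condition — headache yes; blurred vision NO; rash yes; slowed heart rate yes; fever yes
(E) Tessaric fever — headache yes; blurred vision NO; rash NO; slowed heart rate NO; fever yes
None of the listed candidates fits everything.

none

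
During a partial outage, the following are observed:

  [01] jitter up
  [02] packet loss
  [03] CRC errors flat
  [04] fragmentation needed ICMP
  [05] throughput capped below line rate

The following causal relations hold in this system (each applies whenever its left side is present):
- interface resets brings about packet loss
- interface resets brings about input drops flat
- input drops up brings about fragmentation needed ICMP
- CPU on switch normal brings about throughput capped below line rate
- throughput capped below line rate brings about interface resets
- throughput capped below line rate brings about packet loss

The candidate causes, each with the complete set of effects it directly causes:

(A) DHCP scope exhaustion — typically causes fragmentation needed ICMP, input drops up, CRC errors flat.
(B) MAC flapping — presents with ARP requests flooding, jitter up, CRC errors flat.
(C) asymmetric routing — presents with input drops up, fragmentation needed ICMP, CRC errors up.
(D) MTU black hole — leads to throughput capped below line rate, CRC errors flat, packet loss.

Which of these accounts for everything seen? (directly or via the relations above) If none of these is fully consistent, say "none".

none

For each candidate, compare predicted effects to what was observed:
(A) DHCP scope exhaustion — jitter up -; packet loss -; CRC errors flat +; fragmentation needed ICMP +; throughput capped below line rate -
(B) MAC flapping — jitter up +; packet loss -; CRC errors flat +; fragmentation needed ICMP -; throughput capped below line rate -
(C) asymmetric routing — fails on jitter up, packet loss, CRC errors flat, throughput capped below line rate (predicts CRC errors up, not CRC errors flat)
(D) MTU black hole — does not account for jitter up, fragmentation needed ICMP
Every candidate fails on at least one observation.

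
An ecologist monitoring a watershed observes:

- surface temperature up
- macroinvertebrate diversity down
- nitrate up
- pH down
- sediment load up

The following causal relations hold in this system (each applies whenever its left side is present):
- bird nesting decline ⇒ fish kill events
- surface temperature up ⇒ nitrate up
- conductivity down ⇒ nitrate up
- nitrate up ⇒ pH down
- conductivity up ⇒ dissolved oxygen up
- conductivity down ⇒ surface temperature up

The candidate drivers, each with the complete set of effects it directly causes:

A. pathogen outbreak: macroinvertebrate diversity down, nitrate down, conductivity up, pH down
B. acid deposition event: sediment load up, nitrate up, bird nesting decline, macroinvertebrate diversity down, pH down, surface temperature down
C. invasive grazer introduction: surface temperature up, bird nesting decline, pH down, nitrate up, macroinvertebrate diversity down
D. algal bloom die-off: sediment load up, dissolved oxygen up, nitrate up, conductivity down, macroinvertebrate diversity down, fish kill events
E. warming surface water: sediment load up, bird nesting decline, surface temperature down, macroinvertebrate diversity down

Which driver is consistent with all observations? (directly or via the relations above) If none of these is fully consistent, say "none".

D

Testing each hypothesis:
(A) pathogen outbreak — fails on surface temperature up, nitrate up, sediment load up (predicts nitrate down, not nitrate up)
(B) acid deposition event — fails on surface temperature up (predicts surface temperature down, not surface temperature up)
(C) invasive grazer introduction — does not account for sediment load up
(D) algal bloom die-off — surface temperature up yes (by conductivity down → surface temperature up); macroinvertebrate diversity down yes; nitrate up yes; pH down yes (by nitrate up → pH down); sediment load up yes
(E) warming surface water — fails on surface temperature up, nitrate up, pH down (predicts surface temperature down, not surface temperature up)
(D) alone accounts for all the evidence.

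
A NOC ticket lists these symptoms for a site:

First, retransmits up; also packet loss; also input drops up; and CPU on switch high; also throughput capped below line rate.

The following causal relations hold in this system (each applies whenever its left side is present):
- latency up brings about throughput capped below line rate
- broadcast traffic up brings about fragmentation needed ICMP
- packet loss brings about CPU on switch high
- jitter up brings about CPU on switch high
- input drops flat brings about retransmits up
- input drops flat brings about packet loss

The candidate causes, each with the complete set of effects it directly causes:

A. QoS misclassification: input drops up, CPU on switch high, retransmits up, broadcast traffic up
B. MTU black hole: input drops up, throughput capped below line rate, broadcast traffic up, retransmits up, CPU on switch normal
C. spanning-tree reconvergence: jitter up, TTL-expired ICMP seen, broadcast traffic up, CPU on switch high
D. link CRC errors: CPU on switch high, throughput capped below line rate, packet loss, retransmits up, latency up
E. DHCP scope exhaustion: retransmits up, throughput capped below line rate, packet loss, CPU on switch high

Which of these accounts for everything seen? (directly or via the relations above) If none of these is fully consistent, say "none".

none

For each candidate, compare predicted effects to what was observed:
(A) QoS misclassification — retransmits up ✓; packet loss ✗; input drops up ✓; CPU on switch high ✓; throughput capped below line rate ✗
(B) MTU black hole — retransmits up ✓; packet loss ✗; input drops up ✓; CPU on switch high ✗; throughput capped below line rate ✓
(C) spanning-tree reconvergence — does not account for retransmits up, packet loss, input drops up, throughput capped below line rate
(D) link CRC errors — does not account for input drops up
(E) DHCP scope exhaustion — does not account for input drops up
No candidate is consistent with all observations.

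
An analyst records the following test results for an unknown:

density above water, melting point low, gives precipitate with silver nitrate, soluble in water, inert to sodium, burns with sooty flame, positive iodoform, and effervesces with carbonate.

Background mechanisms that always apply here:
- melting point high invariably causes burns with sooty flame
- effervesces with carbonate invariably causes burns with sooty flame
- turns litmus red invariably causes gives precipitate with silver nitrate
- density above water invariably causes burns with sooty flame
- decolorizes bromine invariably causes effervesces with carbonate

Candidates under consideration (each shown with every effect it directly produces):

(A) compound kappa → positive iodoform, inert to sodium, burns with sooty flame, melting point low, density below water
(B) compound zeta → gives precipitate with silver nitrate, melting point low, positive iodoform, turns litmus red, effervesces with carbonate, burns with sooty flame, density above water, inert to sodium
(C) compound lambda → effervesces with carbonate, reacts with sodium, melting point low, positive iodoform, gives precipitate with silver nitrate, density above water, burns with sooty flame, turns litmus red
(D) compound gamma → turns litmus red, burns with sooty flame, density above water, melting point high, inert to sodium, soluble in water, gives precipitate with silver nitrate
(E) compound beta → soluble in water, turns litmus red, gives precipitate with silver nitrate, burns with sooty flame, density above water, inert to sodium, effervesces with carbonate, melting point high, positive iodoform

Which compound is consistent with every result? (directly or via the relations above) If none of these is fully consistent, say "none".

For each candidate, compare predicted effects to what was observed:
(A) compound kappa — density above water ✗; melting point low ✓; gives precipitate with silver nitrate ✗; soluble in water ✗; inert to sodium ✓; burns with sooty flame ✓; positive iodoform ✓; effervesces with carbonate ✗
(B) compound zeta — density above water ✓; melting point low ✓; gives precipitate with silver nitrate ✓; soluble in water ✗; inert to sodium ✓; burns with sooty flame ✓; positive iodoform ✓; effervesces with carbonate ✓
(C) compound lambda — density above water ✓; melting point low ✓; gives precipitate with silver nitrate ✓; soluble in water ✗; inert to sodium ✗; burns with sooty flame ✓; positive iodoform ✓; effervesces with carbonate ✓
(D) compound gamma — fails on melting point low, positive iodoform, effervesces with carbonate (predicts melting point high, not melting point low)
(E) compound beta — fails on melting point low (predicts melting point high, not melting point low)
No candidate is consistent with all observations.

none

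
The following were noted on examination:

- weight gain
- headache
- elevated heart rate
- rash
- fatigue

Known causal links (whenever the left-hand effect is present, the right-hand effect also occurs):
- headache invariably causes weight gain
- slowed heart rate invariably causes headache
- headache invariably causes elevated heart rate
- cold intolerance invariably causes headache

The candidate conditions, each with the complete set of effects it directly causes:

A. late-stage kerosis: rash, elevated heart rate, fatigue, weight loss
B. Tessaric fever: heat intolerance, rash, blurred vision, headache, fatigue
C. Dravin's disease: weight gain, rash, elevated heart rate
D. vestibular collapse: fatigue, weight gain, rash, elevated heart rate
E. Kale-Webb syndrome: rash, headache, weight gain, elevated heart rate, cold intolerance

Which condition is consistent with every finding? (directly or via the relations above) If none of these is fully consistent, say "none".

B

Per-candidate check:
(A) late-stage kerosis — fails on weight gain, headache (predicts weight loss, not weight gain)
(B) Tessaric fever — accounts for every observation (weight gain via headache → weight gain)
(C) Dravin's disease — weight gain match; headache miss; elevated heart rate match; rash match; fatigue miss
(D) vestibular collapse — does not account for headache
(E) Kale-Webb syndrome — does not account for fatigue
(B) is the only candidate with no mismatches.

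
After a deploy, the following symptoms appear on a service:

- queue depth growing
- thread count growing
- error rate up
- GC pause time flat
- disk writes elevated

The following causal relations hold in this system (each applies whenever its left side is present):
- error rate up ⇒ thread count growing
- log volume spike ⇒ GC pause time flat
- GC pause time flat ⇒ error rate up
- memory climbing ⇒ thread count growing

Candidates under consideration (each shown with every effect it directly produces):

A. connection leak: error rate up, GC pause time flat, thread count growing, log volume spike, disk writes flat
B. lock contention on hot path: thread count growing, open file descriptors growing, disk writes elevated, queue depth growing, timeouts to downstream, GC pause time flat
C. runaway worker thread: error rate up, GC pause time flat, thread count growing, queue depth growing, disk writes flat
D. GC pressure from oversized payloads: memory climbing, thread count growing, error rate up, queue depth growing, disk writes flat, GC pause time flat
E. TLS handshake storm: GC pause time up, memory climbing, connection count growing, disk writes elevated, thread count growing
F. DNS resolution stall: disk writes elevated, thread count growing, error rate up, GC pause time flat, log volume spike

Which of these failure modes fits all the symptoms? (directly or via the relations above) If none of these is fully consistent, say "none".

For each candidate, compare predicted effects to what was observed:
(A) connection leak — queue depth growing NO; thread count growing yes; error rate up yes; GC pause time flat yes; disk writes elevated NO
(B) lock contention on hot path — queue depth growing yes; thread count growing yes; error rate up yes (by GC pause time flat → error rate up); GC pause time flat yes; disk writes elevated yes
(C) runaway worker thread — fails on disk writes elevated (predicts disk writes flat, not disk writes elevated)
(D) GC pressure from oversized payloads — queue depth growing yes; thread count growing yes; error rate up yes; GC pause time flat yes; disk writes elevated NO
(E) TLS handshake storm — queue depth growing NO; thread count growing yes; error rate up NO; GC pause time flat NO; disk writes elevated yes
(F) DNS resolution stall — does not account for queue depth growing
(B) alone accounts for all the evidence.

B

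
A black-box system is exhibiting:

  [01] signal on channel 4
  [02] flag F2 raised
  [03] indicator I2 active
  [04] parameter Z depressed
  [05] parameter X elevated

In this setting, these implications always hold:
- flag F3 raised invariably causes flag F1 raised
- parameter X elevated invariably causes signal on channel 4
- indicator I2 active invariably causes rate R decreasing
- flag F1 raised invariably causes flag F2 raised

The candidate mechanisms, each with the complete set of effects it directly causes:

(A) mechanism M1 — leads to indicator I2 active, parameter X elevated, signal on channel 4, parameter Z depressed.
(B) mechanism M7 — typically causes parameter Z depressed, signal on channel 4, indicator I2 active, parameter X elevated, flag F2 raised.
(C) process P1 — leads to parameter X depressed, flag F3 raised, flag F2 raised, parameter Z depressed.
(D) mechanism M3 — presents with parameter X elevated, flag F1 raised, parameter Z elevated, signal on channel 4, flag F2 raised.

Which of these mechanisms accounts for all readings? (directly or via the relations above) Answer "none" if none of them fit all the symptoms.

B

For each candidate, compare predicted effects to what was observed:
(A) mechanism M1 — does not account for flag F2 raised
(B) mechanism M7 — signal on channel 4 +; flag F2 raised +; indicator I2 active +; parameter Z depressed +; parameter X elevated +
(C) process P1 — fails on signal on channel 4, indicator I2 active, parameter X elevated (predicts parameter X depressed, not parameter X elevated)
(D) mechanism M3 — signal on channel 4 +; flag F2 raised +; indicator I2 active -; parameter Z depressed -; parameter X elevated +
(B) alone accounts for all the evidence.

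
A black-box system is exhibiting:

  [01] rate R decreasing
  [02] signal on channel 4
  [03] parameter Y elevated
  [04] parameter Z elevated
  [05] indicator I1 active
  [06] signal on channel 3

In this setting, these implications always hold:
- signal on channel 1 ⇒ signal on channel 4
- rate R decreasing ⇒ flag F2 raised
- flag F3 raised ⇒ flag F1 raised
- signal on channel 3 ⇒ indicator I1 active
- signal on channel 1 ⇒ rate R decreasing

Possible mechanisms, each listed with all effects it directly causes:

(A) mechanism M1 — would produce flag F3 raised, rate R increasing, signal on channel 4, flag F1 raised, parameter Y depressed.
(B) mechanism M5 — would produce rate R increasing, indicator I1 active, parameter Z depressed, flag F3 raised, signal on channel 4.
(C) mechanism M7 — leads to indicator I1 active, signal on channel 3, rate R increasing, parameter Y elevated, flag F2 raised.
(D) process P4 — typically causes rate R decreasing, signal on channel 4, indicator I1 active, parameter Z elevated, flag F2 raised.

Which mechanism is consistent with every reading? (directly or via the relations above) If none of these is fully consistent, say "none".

none

For each candidate, compare predicted effects to what was observed:
(A) mechanism M1 — fails on rate R decreasing, parameter Y elevated, parameter Z elevated, indicator I1 active, signal on channel 3 (predicts rate R increasing, not rate R decreasing; predicts parameter Y depressed, not parameter Y elevated)
(B) mechanism M5 — rate R decreasing miss; signal on channel 4 match; parameter Y elevated miss; parameter Z elevated miss; indicator I1 active match; signal on channel 3 miss
(C) mechanism M7 — fails on rate R decreasing, signal on channel 4, parameter Z elevated (predicts rate R increasing, not rate R decreasing)
(D) process P4 — does not account for parameter Y elevated, signal on channel 3
None of the listed candidates fits everything.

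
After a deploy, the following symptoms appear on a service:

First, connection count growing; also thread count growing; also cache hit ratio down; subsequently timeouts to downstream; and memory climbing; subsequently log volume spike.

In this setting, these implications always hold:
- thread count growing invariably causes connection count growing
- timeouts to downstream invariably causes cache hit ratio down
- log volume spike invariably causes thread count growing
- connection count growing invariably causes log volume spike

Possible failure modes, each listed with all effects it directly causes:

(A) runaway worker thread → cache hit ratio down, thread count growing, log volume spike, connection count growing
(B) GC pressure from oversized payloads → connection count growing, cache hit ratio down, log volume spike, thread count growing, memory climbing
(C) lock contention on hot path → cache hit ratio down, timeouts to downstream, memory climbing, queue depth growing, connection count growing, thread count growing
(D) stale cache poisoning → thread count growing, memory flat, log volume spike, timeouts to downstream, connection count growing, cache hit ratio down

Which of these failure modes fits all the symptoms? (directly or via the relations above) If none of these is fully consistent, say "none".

Testing each hypothesis:
(A) runaway worker thread — connection count growing +; thread count growing +; cache hit ratio down +; timeouts to downstream -; memory climbing -; log volume spike +
(B) GC pressure from oversized payloads — connection count growing +; thread count growing +; cache hit ratio down +; timeouts to downstream -; memory climbing +; log volume spike +
(C) lock contention on hot path — connection count growing +; thread count growing +; cache hit ratio down +; timeouts to downstream +; memory climbing +; log volume spike + (through connection count growing → log volume spike)
(D) stale cache poisoning — fails on memory climbing (predicts memory flat, not memory climbing)
(C) alone accounts for all the evidence.

C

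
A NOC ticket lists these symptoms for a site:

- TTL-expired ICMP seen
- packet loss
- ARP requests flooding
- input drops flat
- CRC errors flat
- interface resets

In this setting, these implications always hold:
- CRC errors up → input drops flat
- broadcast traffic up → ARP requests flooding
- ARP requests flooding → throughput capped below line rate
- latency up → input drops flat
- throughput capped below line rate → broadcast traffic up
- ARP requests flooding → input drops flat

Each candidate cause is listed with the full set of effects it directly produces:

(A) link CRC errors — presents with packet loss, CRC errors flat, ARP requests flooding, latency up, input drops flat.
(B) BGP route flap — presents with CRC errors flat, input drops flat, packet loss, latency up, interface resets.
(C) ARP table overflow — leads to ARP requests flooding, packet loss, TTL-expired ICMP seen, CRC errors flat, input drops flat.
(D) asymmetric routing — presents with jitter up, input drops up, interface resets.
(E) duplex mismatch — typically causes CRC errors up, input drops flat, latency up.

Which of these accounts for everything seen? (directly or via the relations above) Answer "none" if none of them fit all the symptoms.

none

For each candidate, compare predicted effects to what was observed:
(A) link CRC errors — does not account for TTL-expired ICMP seen, interface resets
(B) BGP route flap — TTL-expired ICMP seen miss; packet loss match; ARP requests flooding miss; input drops flat match; CRC errors flat match; interface resets match
(C) ARP table overflow — does not account for interface resets
(D) asymmetric routing — fails on TTL-expired ICMP seen, packet loss, ARP requests flooding, input drops flat, CRC errors flat (predicts input drops up, not input drops flat)
(E) duplex mismatch — TTL-expired ICMP seen miss; packet loss miss; ARP requests flooding miss; input drops flat match; CRC errors flat miss; interface resets miss
None of the listed candidates fits everything.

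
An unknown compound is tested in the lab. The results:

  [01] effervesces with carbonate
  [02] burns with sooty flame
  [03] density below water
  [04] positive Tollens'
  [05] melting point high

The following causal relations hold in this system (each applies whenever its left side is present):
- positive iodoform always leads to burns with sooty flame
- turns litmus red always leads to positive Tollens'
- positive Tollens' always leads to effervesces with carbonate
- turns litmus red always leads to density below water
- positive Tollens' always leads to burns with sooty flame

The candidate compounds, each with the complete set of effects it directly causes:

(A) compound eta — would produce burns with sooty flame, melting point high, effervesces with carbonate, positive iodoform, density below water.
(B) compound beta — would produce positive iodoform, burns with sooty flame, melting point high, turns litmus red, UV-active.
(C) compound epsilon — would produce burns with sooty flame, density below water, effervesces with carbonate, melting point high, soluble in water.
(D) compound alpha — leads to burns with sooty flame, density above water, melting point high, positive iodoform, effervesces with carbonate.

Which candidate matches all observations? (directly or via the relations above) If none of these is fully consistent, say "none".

Per-candidate check:
(A) compound eta — does not account for positive Tollens'
(B) compound beta — accounts for every observation (effervesces with carbonate by turns litmus red → positive Tollens' → effervesces with carbonate)
(C) compound epsilon — effervesces with carbonate +; burns with sooty flame +; density below water +; positive Tollens' -; melting point high +
(D) compound alpha — fails on density below water, positive Tollens' (predicts density above water, not density below water)
(B) alone accounts for all the evidence.

B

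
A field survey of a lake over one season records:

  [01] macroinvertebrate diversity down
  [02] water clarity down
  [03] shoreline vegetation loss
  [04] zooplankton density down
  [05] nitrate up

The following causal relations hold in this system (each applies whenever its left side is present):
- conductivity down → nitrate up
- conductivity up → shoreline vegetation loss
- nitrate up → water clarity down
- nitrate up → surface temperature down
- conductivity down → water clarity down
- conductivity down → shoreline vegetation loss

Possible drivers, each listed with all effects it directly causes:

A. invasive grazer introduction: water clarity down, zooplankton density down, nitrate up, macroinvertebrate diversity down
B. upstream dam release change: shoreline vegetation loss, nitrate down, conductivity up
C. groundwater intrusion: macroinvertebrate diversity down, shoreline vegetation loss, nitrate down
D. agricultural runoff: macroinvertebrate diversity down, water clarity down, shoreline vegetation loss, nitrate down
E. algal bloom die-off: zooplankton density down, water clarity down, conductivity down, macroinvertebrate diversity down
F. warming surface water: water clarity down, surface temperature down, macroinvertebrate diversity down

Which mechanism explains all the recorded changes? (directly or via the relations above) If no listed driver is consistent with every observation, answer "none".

E

Checking each candidate against the observations:
(A) invasive grazer introduction — macroinvertebrate diversity down yes; water clarity down yes; shoreline vegetation loss NO; zooplankton density down yes; nitrate up yes
(B) upstream dam release change — fails on macroinvertebrate diversity down, water clarity down, zooplankton density down, nitrate up (predicts nitrate down, not nitrate up)
(C) groundwater intrusion — fails on water clarity down, zooplankton density down, nitrate up (predicts nitrate down, not nitrate up)
(D) agricultural runoff — fails on zooplankton density down, nitrate up (predicts nitrate down, not nitrate up)
(E) algal bloom die-off — accounts for every observation (shoreline vegetation loss via conductivity down → shoreline vegetation loss)
(F) warming surface water — does not account for shoreline vegetation loss, zooplankton density down, nitrate up
(E) alone accounts for all the evidence.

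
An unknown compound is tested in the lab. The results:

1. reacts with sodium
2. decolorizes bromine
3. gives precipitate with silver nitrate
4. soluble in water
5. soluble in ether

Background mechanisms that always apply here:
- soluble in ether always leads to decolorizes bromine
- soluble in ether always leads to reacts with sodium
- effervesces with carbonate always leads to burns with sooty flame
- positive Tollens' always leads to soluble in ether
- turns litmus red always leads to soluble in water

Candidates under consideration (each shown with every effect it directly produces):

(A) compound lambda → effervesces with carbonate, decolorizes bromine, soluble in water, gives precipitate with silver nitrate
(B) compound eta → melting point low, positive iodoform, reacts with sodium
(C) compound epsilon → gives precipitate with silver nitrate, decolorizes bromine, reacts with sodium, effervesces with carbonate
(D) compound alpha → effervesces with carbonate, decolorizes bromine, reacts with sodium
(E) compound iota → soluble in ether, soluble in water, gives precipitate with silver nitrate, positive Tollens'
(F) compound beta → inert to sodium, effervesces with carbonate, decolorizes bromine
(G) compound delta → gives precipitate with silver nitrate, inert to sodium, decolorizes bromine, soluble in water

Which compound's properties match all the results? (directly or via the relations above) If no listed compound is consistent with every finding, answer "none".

E

For each candidate, compare predicted effects to what was observed:
(A) compound lambda — reacts with sodium -; decolorizes bromine +; gives precipitate with silver nitrate +; soluble in water +; soluble in ether -
(B) compound eta — does not account for decolorizes bromine, gives precipitate with silver nitrate, soluble in water, soluble in ether
(C) compound epsilon — reacts with sodium +; decolorizes bromine +; gives precipitate with silver nitrate +; soluble in water -; soluble in ether -
(D) compound alpha — does not account for gives precipitate with silver nitrate, soluble in water, soluble in ether
(E) compound iota — accounts for every observation (reacts with sodium via soluble in ether → reacts with sodium)
(F) compound beta — fails on reacts with sodium, gives precipitate with silver nitrate, soluble in water, soluble in ether (predicts inert to sodium, not reacts with sodium)
(G) compound delta — reacts with sodium -; decolorizes bromine +; gives precipitate with silver nitrate +; soluble in water +; soluble in ether -
Only (E) is consistent with every observation.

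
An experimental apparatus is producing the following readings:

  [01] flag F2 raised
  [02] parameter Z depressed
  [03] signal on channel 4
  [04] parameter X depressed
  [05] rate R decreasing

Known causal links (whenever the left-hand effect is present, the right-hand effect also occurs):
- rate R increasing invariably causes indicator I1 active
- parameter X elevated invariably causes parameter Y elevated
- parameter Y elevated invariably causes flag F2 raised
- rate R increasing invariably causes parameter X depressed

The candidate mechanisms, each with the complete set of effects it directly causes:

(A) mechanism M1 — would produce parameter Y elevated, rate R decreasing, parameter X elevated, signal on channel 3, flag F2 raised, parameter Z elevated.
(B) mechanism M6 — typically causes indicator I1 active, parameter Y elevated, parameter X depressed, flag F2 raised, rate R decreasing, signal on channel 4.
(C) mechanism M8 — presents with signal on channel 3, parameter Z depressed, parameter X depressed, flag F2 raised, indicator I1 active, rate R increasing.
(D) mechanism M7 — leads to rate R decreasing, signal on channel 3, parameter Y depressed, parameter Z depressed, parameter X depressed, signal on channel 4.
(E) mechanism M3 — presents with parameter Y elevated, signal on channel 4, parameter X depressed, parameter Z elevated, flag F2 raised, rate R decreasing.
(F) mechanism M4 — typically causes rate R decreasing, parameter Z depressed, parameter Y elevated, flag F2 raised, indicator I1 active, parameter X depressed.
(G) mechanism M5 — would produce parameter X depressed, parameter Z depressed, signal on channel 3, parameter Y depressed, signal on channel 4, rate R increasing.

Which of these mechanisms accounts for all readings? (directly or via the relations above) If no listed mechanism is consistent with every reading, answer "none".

Checking each candidate against the observations:
(A) mechanism M1 — fails on parameter Z depressed, signal on channel 4, parameter X depressed (predicts parameter Z elevated, not parameter Z depressed; predicts parameter X elevated, not parameter X depressed)
(B) mechanism M6 — flag F2 raised yes; parameter Z depressed NO; signal on channel 4 yes; parameter X depressed yes; rate R decreasing yes
(C) mechanism M8 — flag F2 raised yes; parameter Z depressed yes; signal on channel 4 NO; parameter X depressed yes; rate R decreasing NO
(D) mechanism M7 — does not account for flag F2 raised
(E) mechanism M3 — flag F2 raised yes; parameter Z depressed NO; signal on channel 4 yes; parameter X depressed yes; rate R decreasing yes
(F) mechanism M4 — does not account for signal on channel 4
(G) mechanism M5 — flag F2 raised NO; parameter Z depressed yes; signal on channel 4 yes; parameter X depressed yes; rate R decreasing NO
None of the listed candidates fits everything.

none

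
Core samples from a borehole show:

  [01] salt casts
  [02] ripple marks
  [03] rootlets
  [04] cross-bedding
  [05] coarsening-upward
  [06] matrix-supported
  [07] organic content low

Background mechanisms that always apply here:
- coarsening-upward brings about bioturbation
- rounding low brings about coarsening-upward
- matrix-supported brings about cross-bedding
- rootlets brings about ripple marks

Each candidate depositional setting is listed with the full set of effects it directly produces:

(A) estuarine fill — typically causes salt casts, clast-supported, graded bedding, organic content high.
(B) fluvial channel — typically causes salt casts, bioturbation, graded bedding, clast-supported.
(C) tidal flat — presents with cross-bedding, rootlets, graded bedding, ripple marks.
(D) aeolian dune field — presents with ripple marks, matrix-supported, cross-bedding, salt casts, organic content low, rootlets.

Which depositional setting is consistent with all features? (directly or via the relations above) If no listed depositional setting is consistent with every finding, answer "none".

For each candidate, compare predicted effects to what was observed:
(A) estuarine fill — fails on ripple marks, rootlets, cross-bedding, coarsening-upward, matrix-supported, organic content low (predicts clast-supported, not matrix-supported; predicts organic content high, not organic content low)
(B) fluvial channel — salt casts +; ripple marks -; rootlets -; cross-bedding -; coarsening-upward -; matrix-supported -; organic content low -
(C) tidal flat — does not account for salt casts, coarsening-upward, matrix-supported, organic content low
(D) aeolian dune field — does not account for coarsening-upward
Every candidate fails on at least one observation.

none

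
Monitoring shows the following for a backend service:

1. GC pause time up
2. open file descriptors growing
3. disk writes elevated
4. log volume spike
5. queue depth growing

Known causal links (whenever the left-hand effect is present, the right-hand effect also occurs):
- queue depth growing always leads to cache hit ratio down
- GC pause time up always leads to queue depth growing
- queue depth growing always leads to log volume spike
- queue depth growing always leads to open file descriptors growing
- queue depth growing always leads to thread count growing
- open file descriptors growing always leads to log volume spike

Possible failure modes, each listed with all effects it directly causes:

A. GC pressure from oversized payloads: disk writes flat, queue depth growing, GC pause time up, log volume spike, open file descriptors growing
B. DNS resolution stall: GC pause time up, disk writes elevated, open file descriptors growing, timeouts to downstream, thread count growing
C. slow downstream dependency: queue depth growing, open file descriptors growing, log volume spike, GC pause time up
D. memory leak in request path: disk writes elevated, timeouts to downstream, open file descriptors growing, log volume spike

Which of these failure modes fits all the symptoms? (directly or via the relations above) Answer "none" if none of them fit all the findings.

Checking each candidate against the observations:
(A) GC pressure from oversized payloads — fails on disk writes elevated (predicts disk writes flat, not disk writes elevated)
(B) DNS resolution stall — accounts for every observation (log volume spike by open file descriptors growing → log volume spike)
(C) slow downstream dependency — GC pause time up match; open file descriptors growing match; disk writes elevated miss; log volume spike match; queue depth growing match
(D) memory leak in request path — GC pause time up miss; open file descriptors growing match; disk writes elevated match; log volume spike match; queue depth growing miss
Only (B) is consistent with every observation.

B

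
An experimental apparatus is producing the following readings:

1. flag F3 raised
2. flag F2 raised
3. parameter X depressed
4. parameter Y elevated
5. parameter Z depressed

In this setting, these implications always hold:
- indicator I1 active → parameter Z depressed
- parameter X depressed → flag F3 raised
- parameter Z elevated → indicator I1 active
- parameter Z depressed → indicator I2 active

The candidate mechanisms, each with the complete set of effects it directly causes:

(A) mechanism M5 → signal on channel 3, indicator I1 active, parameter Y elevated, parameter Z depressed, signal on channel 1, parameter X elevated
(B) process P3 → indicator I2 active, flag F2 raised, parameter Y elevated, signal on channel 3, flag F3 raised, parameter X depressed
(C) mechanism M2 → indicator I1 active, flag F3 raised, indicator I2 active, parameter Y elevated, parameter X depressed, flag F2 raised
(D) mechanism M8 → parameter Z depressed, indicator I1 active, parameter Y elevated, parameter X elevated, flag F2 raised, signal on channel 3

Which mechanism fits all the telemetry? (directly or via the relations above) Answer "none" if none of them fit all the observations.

C

Checking each candidate against the observations:
(A) mechanism M5 — flag F3 raised miss; flag F2 raised miss; parameter X depressed miss; parameter Y elevated match; parameter Z depressed match
(B) process P3 — does not account for parameter Z depressed
(C) mechanism M2 — flag F3 raised match; flag F2 raised match; parameter X depressed match; parameter Y elevated match; parameter Z depressed match (through indicator I1 active → parameter Z depressed)
(D) mechanism M8 — fails on flag F3 raised, parameter X depressed (predicts parameter X elevated, not parameter X depressed)
(C) is the only candidate with no mismatches.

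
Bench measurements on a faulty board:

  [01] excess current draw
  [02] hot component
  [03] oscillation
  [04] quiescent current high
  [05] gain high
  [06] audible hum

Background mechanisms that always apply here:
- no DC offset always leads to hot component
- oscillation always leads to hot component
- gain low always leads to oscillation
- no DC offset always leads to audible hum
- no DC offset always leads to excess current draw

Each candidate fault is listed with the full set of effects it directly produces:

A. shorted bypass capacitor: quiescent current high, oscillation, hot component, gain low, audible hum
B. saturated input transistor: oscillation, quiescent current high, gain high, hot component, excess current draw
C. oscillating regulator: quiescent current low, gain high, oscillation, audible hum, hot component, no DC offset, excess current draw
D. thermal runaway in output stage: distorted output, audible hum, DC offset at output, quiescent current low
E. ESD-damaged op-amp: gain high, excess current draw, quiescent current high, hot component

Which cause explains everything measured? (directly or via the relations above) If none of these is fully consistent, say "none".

Testing each hypothesis:
(A) shorted bypass capacitor — fails on excess current draw, gain high (predicts gain low, not gain high)
(B) saturated input transistor — excess current draw yes; hot component yes; oscillation yes; quiescent current high yes; gain high yes; audible hum NO
(C) oscillating regulator — fails on quiescent current high (predicts quiescent current low, not quiescent current high)
(D) thermal runaway in output stage — excess current draw NO; hot component NO; oscillation NO; quiescent current high NO; gain high NO; audible hum yes
(E) ESD-damaged op-amp — does not account for oscillation, audible hum
None of the listed candidates fits everything.

none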